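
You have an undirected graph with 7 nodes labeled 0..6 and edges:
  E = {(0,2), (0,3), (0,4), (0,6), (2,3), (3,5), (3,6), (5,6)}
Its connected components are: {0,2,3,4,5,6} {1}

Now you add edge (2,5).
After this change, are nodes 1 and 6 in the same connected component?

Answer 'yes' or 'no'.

Initial components: {0,2,3,4,5,6} {1}
Adding edge (2,5): both already in same component {0,2,3,4,5,6}. No change.
New components: {0,2,3,4,5,6} {1}
Are 1 and 6 in the same component? no

Answer: no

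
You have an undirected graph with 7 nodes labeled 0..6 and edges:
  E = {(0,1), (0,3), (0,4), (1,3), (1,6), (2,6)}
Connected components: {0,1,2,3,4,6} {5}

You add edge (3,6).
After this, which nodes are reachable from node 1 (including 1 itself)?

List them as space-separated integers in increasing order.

Before: nodes reachable from 1: {0,1,2,3,4,6}
Adding (3,6): both endpoints already in same component. Reachability from 1 unchanged.
After: nodes reachable from 1: {0,1,2,3,4,6}

Answer: 0 1 2 3 4 6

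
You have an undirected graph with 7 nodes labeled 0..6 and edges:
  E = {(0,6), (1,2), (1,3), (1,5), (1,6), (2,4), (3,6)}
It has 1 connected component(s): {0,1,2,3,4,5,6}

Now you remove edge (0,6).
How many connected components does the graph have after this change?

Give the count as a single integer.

Answer: 2

Derivation:
Initial component count: 1
Remove (0,6): it was a bridge. Count increases: 1 -> 2.
  After removal, components: {0} {1,2,3,4,5,6}
New component count: 2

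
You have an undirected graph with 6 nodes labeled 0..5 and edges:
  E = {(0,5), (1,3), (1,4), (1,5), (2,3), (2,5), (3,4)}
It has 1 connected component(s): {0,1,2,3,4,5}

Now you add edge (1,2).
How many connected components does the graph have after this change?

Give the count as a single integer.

Answer: 1

Derivation:
Initial component count: 1
Add (1,2): endpoints already in same component. Count unchanged: 1.
New component count: 1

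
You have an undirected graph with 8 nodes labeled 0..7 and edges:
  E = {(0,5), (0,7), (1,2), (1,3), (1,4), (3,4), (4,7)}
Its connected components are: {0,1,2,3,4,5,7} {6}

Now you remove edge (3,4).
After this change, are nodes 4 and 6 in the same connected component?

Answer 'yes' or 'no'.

Initial components: {0,1,2,3,4,5,7} {6}
Removing edge (3,4): not a bridge — component count unchanged at 2.
New components: {0,1,2,3,4,5,7} {6}
Are 4 and 6 in the same component? no

Answer: no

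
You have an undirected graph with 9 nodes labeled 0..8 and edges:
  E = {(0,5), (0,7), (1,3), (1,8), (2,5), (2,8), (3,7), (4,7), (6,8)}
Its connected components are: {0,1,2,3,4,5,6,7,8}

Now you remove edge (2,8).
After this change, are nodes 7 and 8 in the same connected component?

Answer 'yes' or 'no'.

Initial components: {0,1,2,3,4,5,6,7,8}
Removing edge (2,8): not a bridge — component count unchanged at 1.
New components: {0,1,2,3,4,5,6,7,8}
Are 7 and 8 in the same component? yes

Answer: yes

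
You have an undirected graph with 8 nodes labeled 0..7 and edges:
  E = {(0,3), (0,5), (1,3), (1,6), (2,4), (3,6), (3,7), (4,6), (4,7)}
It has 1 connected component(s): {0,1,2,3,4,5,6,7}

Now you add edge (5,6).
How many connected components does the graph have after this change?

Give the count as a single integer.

Answer: 1

Derivation:
Initial component count: 1
Add (5,6): endpoints already in same component. Count unchanged: 1.
New component count: 1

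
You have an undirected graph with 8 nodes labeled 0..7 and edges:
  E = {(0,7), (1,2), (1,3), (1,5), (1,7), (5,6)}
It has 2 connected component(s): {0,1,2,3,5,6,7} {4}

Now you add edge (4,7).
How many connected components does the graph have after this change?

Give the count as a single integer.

Initial component count: 2
Add (4,7): merges two components. Count decreases: 2 -> 1.
New component count: 1

Answer: 1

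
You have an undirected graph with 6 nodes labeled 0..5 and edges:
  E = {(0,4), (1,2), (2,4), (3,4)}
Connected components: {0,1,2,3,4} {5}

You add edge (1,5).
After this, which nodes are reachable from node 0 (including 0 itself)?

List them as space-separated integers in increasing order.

Before: nodes reachable from 0: {0,1,2,3,4}
Adding (1,5): merges 0's component with another. Reachability grows.
After: nodes reachable from 0: {0,1,2,3,4,5}

Answer: 0 1 2 3 4 5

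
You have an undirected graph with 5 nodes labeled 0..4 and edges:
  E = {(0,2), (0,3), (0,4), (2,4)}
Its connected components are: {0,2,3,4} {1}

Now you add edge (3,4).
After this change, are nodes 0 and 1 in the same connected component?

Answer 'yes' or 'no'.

Answer: no

Derivation:
Initial components: {0,2,3,4} {1}
Adding edge (3,4): both already in same component {0,2,3,4}. No change.
New components: {0,2,3,4} {1}
Are 0 and 1 in the same component? no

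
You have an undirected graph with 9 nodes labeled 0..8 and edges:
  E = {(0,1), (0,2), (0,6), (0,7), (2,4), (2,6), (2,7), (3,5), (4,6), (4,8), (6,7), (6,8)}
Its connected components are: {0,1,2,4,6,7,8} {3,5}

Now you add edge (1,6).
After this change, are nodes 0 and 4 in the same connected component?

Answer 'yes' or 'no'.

Answer: yes

Derivation:
Initial components: {0,1,2,4,6,7,8} {3,5}
Adding edge (1,6): both already in same component {0,1,2,4,6,7,8}. No change.
New components: {0,1,2,4,6,7,8} {3,5}
Are 0 and 4 in the same component? yes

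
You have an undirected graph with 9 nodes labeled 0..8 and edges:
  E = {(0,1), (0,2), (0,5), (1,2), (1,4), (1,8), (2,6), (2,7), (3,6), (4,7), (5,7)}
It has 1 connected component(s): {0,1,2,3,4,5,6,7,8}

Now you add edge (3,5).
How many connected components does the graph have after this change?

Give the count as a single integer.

Answer: 1

Derivation:
Initial component count: 1
Add (3,5): endpoints already in same component. Count unchanged: 1.
New component count: 1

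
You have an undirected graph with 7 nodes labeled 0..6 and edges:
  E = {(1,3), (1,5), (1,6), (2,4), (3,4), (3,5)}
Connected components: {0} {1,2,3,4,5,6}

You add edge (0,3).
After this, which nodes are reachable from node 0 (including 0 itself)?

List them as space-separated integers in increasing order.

Before: nodes reachable from 0: {0}
Adding (0,3): merges 0's component with another. Reachability grows.
After: nodes reachable from 0: {0,1,2,3,4,5,6}

Answer: 0 1 2 3 4 5 6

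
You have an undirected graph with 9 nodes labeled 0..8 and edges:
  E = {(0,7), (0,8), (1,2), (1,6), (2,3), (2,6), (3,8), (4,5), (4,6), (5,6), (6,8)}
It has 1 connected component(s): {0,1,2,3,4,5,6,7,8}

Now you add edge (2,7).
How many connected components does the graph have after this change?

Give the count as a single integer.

Answer: 1

Derivation:
Initial component count: 1
Add (2,7): endpoints already in same component. Count unchanged: 1.
New component count: 1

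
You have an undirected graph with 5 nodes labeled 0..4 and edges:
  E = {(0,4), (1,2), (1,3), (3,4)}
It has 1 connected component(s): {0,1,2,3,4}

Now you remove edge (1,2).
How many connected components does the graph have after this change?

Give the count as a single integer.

Initial component count: 1
Remove (1,2): it was a bridge. Count increases: 1 -> 2.
  After removal, components: {0,1,3,4} {2}
New component count: 2

Answer: 2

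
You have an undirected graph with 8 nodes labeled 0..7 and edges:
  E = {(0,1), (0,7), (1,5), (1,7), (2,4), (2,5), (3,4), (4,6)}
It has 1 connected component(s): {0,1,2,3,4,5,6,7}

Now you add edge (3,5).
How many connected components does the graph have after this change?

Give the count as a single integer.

Initial component count: 1
Add (3,5): endpoints already in same component. Count unchanged: 1.
New component count: 1

Answer: 1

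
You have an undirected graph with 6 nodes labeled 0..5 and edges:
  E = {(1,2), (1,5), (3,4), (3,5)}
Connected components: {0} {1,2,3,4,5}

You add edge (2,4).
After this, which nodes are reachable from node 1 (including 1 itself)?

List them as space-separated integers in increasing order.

Answer: 1 2 3 4 5

Derivation:
Before: nodes reachable from 1: {1,2,3,4,5}
Adding (2,4): both endpoints already in same component. Reachability from 1 unchanged.
After: nodes reachable from 1: {1,2,3,4,5}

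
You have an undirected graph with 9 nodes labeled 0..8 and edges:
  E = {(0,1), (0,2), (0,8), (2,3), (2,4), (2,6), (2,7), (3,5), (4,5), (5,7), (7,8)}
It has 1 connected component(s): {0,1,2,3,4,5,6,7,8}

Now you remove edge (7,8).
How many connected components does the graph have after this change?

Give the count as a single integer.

Initial component count: 1
Remove (7,8): not a bridge. Count unchanged: 1.
  After removal, components: {0,1,2,3,4,5,6,7,8}
New component count: 1

Answer: 1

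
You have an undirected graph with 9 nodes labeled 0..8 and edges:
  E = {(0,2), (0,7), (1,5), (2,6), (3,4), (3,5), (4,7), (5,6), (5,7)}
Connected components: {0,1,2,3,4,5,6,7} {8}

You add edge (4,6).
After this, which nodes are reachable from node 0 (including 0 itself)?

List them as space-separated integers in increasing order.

Answer: 0 1 2 3 4 5 6 7

Derivation:
Before: nodes reachable from 0: {0,1,2,3,4,5,6,7}
Adding (4,6): both endpoints already in same component. Reachability from 0 unchanged.
After: nodes reachable from 0: {0,1,2,3,4,5,6,7}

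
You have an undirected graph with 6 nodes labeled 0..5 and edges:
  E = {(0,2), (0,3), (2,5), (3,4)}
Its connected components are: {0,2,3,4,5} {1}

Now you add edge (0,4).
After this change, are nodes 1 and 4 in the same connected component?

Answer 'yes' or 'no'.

Answer: no

Derivation:
Initial components: {0,2,3,4,5} {1}
Adding edge (0,4): both already in same component {0,2,3,4,5}. No change.
New components: {0,2,3,4,5} {1}
Are 1 and 4 in the same component? no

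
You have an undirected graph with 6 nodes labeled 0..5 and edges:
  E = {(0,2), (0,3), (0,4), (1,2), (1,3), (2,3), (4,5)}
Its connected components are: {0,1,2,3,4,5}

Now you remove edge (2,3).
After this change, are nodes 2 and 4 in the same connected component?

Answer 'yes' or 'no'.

Answer: yes

Derivation:
Initial components: {0,1,2,3,4,5}
Removing edge (2,3): not a bridge — component count unchanged at 1.
New components: {0,1,2,3,4,5}
Are 2 and 4 in the same component? yes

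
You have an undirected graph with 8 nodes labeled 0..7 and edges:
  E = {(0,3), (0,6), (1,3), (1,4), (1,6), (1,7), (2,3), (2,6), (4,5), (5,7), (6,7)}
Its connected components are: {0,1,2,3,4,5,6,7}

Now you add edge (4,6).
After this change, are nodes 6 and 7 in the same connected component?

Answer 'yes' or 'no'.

Answer: yes

Derivation:
Initial components: {0,1,2,3,4,5,6,7}
Adding edge (4,6): both already in same component {0,1,2,3,4,5,6,7}. No change.
New components: {0,1,2,3,4,5,6,7}
Are 6 and 7 in the same component? yes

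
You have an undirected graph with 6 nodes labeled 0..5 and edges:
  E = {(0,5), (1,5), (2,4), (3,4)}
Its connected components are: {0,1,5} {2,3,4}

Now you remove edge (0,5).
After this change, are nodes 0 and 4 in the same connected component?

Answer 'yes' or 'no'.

Initial components: {0,1,5} {2,3,4}
Removing edge (0,5): it was a bridge — component count 2 -> 3.
New components: {0} {1,5} {2,3,4}
Are 0 and 4 in the same component? no

Answer: no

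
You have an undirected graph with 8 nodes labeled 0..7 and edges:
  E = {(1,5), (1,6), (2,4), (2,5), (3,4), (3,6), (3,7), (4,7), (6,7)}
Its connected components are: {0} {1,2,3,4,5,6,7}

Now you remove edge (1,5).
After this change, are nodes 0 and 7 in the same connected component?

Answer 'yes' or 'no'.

Answer: no

Derivation:
Initial components: {0} {1,2,3,4,5,6,7}
Removing edge (1,5): not a bridge — component count unchanged at 2.
New components: {0} {1,2,3,4,5,6,7}
Are 0 and 7 in the same component? no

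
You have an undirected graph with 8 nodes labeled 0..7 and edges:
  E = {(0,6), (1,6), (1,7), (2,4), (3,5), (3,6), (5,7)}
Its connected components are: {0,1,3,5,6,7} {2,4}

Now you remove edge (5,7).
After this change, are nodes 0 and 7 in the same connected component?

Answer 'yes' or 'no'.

Answer: yes

Derivation:
Initial components: {0,1,3,5,6,7} {2,4}
Removing edge (5,7): not a bridge — component count unchanged at 2.
New components: {0,1,3,5,6,7} {2,4}
Are 0 and 7 in the same component? yes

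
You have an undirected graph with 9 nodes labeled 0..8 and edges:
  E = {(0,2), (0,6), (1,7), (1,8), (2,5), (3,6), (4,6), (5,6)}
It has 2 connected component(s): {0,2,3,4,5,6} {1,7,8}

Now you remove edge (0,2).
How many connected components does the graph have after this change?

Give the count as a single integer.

Answer: 2

Derivation:
Initial component count: 2
Remove (0,2): not a bridge. Count unchanged: 2.
  After removal, components: {0,2,3,4,5,6} {1,7,8}
New component count: 2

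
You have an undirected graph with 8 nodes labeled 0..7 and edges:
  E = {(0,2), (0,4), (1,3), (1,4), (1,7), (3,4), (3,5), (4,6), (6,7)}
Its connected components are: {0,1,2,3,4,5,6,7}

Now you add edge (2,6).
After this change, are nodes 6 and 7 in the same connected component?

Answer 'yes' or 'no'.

Initial components: {0,1,2,3,4,5,6,7}
Adding edge (2,6): both already in same component {0,1,2,3,4,5,6,7}. No change.
New components: {0,1,2,3,4,5,6,7}
Are 6 and 7 in the same component? yes

Answer: yes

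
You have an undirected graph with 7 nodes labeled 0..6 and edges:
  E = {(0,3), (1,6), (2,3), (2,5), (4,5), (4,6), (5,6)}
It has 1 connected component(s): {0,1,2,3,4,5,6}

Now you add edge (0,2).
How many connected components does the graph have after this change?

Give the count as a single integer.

Answer: 1

Derivation:
Initial component count: 1
Add (0,2): endpoints already in same component. Count unchanged: 1.
New component count: 1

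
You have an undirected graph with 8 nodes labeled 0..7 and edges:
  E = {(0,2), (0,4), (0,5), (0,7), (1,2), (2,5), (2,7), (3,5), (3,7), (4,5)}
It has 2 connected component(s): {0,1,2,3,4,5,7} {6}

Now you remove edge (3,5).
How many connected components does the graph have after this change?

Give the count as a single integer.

Answer: 2

Derivation:
Initial component count: 2
Remove (3,5): not a bridge. Count unchanged: 2.
  After removal, components: {0,1,2,3,4,5,7} {6}
New component count: 2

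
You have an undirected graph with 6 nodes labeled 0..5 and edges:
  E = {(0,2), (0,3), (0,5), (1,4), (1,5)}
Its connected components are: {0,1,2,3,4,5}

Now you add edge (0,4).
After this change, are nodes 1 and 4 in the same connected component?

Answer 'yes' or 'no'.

Initial components: {0,1,2,3,4,5}
Adding edge (0,4): both already in same component {0,1,2,3,4,5}. No change.
New components: {0,1,2,3,4,5}
Are 1 and 4 in the same component? yes

Answer: yes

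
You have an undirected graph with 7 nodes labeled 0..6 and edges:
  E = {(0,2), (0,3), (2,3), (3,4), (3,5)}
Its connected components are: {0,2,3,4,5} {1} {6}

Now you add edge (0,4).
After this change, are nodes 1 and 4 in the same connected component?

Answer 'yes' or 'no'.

Initial components: {0,2,3,4,5} {1} {6}
Adding edge (0,4): both already in same component {0,2,3,4,5}. No change.
New components: {0,2,3,4,5} {1} {6}
Are 1 and 4 in the same component? no

Answer: no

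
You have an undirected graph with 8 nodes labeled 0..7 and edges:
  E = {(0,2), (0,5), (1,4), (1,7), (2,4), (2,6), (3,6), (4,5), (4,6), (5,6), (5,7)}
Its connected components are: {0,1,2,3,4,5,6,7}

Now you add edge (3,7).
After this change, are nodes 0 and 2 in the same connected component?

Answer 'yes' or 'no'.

Answer: yes

Derivation:
Initial components: {0,1,2,3,4,5,6,7}
Adding edge (3,7): both already in same component {0,1,2,3,4,5,6,7}. No change.
New components: {0,1,2,3,4,5,6,7}
Are 0 and 2 in the same component? yes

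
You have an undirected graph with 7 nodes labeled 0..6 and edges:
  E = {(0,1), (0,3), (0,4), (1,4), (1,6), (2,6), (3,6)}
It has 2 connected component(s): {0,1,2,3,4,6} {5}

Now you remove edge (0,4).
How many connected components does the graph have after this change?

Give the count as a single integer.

Answer: 2

Derivation:
Initial component count: 2
Remove (0,4): not a bridge. Count unchanged: 2.
  After removal, components: {0,1,2,3,4,6} {5}
New component count: 2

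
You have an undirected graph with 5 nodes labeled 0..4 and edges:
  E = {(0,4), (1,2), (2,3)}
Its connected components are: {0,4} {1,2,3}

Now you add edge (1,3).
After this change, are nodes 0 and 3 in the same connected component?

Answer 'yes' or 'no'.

Initial components: {0,4} {1,2,3}
Adding edge (1,3): both already in same component {1,2,3}. No change.
New components: {0,4} {1,2,3}
Are 0 and 3 in the same component? no

Answer: no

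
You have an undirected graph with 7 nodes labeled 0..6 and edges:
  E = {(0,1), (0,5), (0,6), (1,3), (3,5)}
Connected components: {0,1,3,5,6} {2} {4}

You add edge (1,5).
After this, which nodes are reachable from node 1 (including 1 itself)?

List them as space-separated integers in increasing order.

Answer: 0 1 3 5 6

Derivation:
Before: nodes reachable from 1: {0,1,3,5,6}
Adding (1,5): both endpoints already in same component. Reachability from 1 unchanged.
After: nodes reachable from 1: {0,1,3,5,6}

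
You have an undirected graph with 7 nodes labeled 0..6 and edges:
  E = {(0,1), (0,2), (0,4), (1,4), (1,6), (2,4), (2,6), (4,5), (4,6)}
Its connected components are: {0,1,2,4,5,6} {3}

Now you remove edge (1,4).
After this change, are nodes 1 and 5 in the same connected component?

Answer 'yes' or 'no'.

Initial components: {0,1,2,4,5,6} {3}
Removing edge (1,4): not a bridge — component count unchanged at 2.
New components: {0,1,2,4,5,6} {3}
Are 1 and 5 in the same component? yes

Answer: yes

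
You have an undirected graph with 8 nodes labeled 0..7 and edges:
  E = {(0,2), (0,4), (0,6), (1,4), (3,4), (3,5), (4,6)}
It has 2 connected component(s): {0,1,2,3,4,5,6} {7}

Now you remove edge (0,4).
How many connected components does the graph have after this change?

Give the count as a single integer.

Initial component count: 2
Remove (0,4): not a bridge. Count unchanged: 2.
  After removal, components: {0,1,2,3,4,5,6} {7}
New component count: 2

Answer: 2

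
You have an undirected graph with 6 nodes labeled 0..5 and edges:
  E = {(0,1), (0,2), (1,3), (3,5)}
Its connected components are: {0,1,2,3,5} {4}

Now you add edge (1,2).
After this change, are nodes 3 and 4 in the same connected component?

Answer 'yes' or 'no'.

Initial components: {0,1,2,3,5} {4}
Adding edge (1,2): both already in same component {0,1,2,3,5}. No change.
New components: {0,1,2,3,5} {4}
Are 3 and 4 in the same component? no

Answer: no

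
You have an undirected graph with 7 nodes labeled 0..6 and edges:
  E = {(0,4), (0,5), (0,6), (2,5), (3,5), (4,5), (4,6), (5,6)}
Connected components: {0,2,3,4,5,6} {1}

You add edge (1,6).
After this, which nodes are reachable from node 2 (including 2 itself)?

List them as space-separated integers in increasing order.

Before: nodes reachable from 2: {0,2,3,4,5,6}
Adding (1,6): merges 2's component with another. Reachability grows.
After: nodes reachable from 2: {0,1,2,3,4,5,6}

Answer: 0 1 2 3 4 5 6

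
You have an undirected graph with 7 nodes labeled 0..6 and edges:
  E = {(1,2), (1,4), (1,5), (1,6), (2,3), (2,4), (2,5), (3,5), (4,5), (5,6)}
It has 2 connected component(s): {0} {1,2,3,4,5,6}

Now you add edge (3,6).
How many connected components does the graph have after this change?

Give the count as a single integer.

Answer: 2

Derivation:
Initial component count: 2
Add (3,6): endpoints already in same component. Count unchanged: 2.
New component count: 2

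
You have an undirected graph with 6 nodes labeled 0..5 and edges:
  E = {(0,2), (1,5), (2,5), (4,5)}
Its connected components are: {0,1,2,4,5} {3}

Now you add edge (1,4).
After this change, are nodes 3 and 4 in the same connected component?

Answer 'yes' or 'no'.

Initial components: {0,1,2,4,5} {3}
Adding edge (1,4): both already in same component {0,1,2,4,5}. No change.
New components: {0,1,2,4,5} {3}
Are 3 and 4 in the same component? no

Answer: no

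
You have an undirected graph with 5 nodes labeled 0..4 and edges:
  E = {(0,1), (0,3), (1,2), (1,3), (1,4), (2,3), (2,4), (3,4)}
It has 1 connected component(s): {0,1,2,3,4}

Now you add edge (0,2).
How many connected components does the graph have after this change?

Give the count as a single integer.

Initial component count: 1
Add (0,2): endpoints already in same component. Count unchanged: 1.
New component count: 1

Answer: 1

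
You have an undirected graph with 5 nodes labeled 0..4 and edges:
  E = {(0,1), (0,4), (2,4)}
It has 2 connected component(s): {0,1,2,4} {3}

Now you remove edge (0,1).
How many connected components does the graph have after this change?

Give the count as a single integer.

Answer: 3

Derivation:
Initial component count: 2
Remove (0,1): it was a bridge. Count increases: 2 -> 3.
  After removal, components: {0,2,4} {1} {3}
New component count: 3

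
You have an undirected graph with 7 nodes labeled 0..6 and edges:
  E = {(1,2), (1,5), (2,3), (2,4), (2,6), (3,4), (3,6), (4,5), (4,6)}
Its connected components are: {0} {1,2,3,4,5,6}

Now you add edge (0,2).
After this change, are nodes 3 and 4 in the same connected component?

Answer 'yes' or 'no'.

Initial components: {0} {1,2,3,4,5,6}
Adding edge (0,2): merges {0} and {1,2,3,4,5,6}.
New components: {0,1,2,3,4,5,6}
Are 3 and 4 in the same component? yes

Answer: yes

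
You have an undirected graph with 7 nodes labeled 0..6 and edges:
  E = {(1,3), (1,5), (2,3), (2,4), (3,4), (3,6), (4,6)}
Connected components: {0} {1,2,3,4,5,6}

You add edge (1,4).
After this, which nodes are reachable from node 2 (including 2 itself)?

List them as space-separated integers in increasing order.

Before: nodes reachable from 2: {1,2,3,4,5,6}
Adding (1,4): both endpoints already in same component. Reachability from 2 unchanged.
After: nodes reachable from 2: {1,2,3,4,5,6}

Answer: 1 2 3 4 5 6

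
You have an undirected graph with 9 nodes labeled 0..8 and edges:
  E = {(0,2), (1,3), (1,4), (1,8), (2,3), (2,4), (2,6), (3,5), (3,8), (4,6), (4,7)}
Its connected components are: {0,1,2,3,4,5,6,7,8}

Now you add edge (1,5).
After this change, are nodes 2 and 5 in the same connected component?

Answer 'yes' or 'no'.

Answer: yes

Derivation:
Initial components: {0,1,2,3,4,5,6,7,8}
Adding edge (1,5): both already in same component {0,1,2,3,4,5,6,7,8}. No change.
New components: {0,1,2,3,4,5,6,7,8}
Are 2 and 5 in the same component? yes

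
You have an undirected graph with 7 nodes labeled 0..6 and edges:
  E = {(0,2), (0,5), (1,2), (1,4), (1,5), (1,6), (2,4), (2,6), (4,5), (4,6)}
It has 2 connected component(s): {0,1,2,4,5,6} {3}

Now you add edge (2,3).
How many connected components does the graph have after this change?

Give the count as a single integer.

Answer: 1

Derivation:
Initial component count: 2
Add (2,3): merges two components. Count decreases: 2 -> 1.
New component count: 1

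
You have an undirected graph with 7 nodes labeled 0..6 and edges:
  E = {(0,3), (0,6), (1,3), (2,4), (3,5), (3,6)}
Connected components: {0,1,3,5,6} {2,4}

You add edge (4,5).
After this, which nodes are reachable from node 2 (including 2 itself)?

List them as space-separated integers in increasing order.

Answer: 0 1 2 3 4 5 6

Derivation:
Before: nodes reachable from 2: {2,4}
Adding (4,5): merges 2's component with another. Reachability grows.
After: nodes reachable from 2: {0,1,2,3,4,5,6}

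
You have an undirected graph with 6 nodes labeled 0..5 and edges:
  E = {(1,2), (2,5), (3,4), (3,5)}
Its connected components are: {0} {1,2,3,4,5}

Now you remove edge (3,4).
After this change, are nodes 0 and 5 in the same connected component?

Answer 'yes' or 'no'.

Answer: no

Derivation:
Initial components: {0} {1,2,3,4,5}
Removing edge (3,4): it was a bridge — component count 2 -> 3.
New components: {0} {1,2,3,5} {4}
Are 0 and 5 in the same component? no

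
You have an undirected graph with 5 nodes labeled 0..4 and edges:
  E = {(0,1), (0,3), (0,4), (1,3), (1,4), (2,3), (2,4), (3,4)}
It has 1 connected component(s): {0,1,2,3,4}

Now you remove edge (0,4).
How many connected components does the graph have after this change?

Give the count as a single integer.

Initial component count: 1
Remove (0,4): not a bridge. Count unchanged: 1.
  After removal, components: {0,1,2,3,4}
New component count: 1

Answer: 1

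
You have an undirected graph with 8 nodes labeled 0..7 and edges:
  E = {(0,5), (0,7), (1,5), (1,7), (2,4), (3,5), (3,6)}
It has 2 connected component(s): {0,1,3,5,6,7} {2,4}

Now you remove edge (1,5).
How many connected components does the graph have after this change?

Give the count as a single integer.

Answer: 2

Derivation:
Initial component count: 2
Remove (1,5): not a bridge. Count unchanged: 2.
  After removal, components: {0,1,3,5,6,7} {2,4}
New component count: 2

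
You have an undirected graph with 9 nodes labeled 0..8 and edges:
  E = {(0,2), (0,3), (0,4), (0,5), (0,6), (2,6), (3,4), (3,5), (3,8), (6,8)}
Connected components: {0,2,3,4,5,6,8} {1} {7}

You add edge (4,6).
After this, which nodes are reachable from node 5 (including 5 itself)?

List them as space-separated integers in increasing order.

Answer: 0 2 3 4 5 6 8

Derivation:
Before: nodes reachable from 5: {0,2,3,4,5,6,8}
Adding (4,6): both endpoints already in same component. Reachability from 5 unchanged.
After: nodes reachable from 5: {0,2,3,4,5,6,8}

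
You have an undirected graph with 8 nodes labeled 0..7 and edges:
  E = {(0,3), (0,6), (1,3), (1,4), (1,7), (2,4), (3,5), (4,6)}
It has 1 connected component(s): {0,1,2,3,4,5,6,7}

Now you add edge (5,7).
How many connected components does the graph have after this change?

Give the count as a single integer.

Initial component count: 1
Add (5,7): endpoints already in same component. Count unchanged: 1.
New component count: 1

Answer: 1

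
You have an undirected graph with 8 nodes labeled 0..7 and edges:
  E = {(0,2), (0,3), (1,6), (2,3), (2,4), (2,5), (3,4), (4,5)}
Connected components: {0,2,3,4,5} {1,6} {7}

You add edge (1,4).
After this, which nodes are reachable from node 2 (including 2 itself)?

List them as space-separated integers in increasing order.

Before: nodes reachable from 2: {0,2,3,4,5}
Adding (1,4): merges 2's component with another. Reachability grows.
After: nodes reachable from 2: {0,1,2,3,4,5,6}

Answer: 0 1 2 3 4 5 6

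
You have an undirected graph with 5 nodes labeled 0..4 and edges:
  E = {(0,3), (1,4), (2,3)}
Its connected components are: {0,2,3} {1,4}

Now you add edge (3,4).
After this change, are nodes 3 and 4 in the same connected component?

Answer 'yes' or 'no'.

Answer: yes

Derivation:
Initial components: {0,2,3} {1,4}
Adding edge (3,4): merges {0,2,3} and {1,4}.
New components: {0,1,2,3,4}
Are 3 and 4 in the same component? yes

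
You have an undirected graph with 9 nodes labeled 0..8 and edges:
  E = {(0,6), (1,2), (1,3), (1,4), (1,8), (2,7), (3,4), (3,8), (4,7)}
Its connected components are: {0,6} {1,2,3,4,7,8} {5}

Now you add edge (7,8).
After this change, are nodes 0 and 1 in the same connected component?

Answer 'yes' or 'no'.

Answer: no

Derivation:
Initial components: {0,6} {1,2,3,4,7,8} {5}
Adding edge (7,8): both already in same component {1,2,3,4,7,8}. No change.
New components: {0,6} {1,2,3,4,7,8} {5}
Are 0 and 1 in the same component? no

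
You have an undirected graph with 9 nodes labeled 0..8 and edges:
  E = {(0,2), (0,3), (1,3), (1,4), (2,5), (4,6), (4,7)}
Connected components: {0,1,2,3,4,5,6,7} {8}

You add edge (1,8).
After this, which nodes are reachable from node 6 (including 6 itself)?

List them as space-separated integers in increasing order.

Before: nodes reachable from 6: {0,1,2,3,4,5,6,7}
Adding (1,8): merges 6's component with another. Reachability grows.
After: nodes reachable from 6: {0,1,2,3,4,5,6,7,8}

Answer: 0 1 2 3 4 5 6 7 8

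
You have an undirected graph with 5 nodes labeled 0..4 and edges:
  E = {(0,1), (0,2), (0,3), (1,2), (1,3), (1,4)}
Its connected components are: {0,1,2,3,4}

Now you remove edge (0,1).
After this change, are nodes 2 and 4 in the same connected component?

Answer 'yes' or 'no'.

Answer: yes

Derivation:
Initial components: {0,1,2,3,4}
Removing edge (0,1): not a bridge — component count unchanged at 1.
New components: {0,1,2,3,4}
Are 2 and 4 in the same component? yes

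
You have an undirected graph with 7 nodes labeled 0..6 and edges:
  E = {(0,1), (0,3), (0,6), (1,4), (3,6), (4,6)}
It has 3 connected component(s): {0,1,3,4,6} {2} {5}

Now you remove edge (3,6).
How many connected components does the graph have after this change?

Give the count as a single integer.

Answer: 3

Derivation:
Initial component count: 3
Remove (3,6): not a bridge. Count unchanged: 3.
  After removal, components: {0,1,3,4,6} {2} {5}
New component count: 3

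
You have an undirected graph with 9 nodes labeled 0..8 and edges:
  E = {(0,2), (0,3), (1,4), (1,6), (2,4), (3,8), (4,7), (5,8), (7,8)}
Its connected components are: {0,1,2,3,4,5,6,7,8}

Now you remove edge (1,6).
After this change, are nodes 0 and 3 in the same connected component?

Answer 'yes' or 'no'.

Initial components: {0,1,2,3,4,5,6,7,8}
Removing edge (1,6): it was a bridge — component count 1 -> 2.
New components: {0,1,2,3,4,5,7,8} {6}
Are 0 and 3 in the same component? yes

Answer: yes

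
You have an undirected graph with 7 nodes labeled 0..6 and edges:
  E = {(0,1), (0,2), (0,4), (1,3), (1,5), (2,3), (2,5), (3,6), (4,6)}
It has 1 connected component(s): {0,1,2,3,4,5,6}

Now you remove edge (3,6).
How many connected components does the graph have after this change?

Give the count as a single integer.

Initial component count: 1
Remove (3,6): not a bridge. Count unchanged: 1.
  After removal, components: {0,1,2,3,4,5,6}
New component count: 1

Answer: 1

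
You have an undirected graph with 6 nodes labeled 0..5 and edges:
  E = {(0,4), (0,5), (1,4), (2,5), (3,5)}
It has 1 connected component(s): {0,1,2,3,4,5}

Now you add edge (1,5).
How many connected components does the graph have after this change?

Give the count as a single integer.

Initial component count: 1
Add (1,5): endpoints already in same component. Count unchanged: 1.
New component count: 1

Answer: 1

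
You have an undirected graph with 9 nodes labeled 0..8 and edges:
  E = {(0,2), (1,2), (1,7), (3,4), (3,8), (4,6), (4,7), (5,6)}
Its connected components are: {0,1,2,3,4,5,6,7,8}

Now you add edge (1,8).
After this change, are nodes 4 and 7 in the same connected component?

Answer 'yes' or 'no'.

Initial components: {0,1,2,3,4,5,6,7,8}
Adding edge (1,8): both already in same component {0,1,2,3,4,5,6,7,8}. No change.
New components: {0,1,2,3,4,5,6,7,8}
Are 4 and 7 in the same component? yes

Answer: yes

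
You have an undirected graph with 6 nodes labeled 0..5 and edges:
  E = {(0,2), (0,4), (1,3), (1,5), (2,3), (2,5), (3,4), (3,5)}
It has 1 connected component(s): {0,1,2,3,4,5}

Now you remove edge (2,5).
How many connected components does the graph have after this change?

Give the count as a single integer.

Answer: 1

Derivation:
Initial component count: 1
Remove (2,5): not a bridge. Count unchanged: 1.
  After removal, components: {0,1,2,3,4,5}
New component count: 1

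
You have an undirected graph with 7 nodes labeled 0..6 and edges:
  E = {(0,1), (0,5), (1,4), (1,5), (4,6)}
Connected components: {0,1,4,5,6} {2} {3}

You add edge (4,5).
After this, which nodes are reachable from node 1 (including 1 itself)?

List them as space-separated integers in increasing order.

Answer: 0 1 4 5 6

Derivation:
Before: nodes reachable from 1: {0,1,4,5,6}
Adding (4,5): both endpoints already in same component. Reachability from 1 unchanged.
After: nodes reachable from 1: {0,1,4,5,6}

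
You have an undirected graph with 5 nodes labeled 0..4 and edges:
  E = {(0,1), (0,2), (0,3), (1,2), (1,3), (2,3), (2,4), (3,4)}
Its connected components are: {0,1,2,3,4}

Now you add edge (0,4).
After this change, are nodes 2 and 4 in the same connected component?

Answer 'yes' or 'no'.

Answer: yes

Derivation:
Initial components: {0,1,2,3,4}
Adding edge (0,4): both already in same component {0,1,2,3,4}. No change.
New components: {0,1,2,3,4}
Are 2 and 4 in the same component? yes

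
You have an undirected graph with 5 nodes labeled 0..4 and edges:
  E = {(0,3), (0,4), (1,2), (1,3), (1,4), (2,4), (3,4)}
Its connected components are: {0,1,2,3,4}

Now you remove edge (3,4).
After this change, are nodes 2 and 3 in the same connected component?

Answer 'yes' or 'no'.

Initial components: {0,1,2,3,4}
Removing edge (3,4): not a bridge — component count unchanged at 1.
New components: {0,1,2,3,4}
Are 2 and 3 in the same component? yes

Answer: yes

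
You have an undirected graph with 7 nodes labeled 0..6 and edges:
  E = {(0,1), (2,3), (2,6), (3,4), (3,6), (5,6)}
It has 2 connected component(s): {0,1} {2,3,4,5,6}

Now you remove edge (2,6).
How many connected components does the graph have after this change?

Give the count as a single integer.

Initial component count: 2
Remove (2,6): not a bridge. Count unchanged: 2.
  After removal, components: {0,1} {2,3,4,5,6}
New component count: 2

Answer: 2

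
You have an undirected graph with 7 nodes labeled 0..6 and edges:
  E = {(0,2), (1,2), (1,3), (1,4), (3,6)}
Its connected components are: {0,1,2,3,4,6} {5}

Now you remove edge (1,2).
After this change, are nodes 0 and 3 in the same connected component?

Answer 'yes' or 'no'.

Initial components: {0,1,2,3,4,6} {5}
Removing edge (1,2): it was a bridge — component count 2 -> 3.
New components: {0,2} {1,3,4,6} {5}
Are 0 and 3 in the same component? no

Answer: no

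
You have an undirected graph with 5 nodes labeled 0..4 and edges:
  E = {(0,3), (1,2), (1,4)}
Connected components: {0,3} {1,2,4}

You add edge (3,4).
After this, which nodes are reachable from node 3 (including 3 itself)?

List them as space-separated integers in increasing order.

Answer: 0 1 2 3 4

Derivation:
Before: nodes reachable from 3: {0,3}
Adding (3,4): merges 3's component with another. Reachability grows.
After: nodes reachable from 3: {0,1,2,3,4}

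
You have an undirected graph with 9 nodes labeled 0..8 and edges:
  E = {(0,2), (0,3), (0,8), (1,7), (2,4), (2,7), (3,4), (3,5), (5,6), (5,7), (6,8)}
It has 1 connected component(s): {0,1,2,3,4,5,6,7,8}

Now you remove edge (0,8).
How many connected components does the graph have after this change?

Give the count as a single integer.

Initial component count: 1
Remove (0,8): not a bridge. Count unchanged: 1.
  After removal, components: {0,1,2,3,4,5,6,7,8}
New component count: 1

Answer: 1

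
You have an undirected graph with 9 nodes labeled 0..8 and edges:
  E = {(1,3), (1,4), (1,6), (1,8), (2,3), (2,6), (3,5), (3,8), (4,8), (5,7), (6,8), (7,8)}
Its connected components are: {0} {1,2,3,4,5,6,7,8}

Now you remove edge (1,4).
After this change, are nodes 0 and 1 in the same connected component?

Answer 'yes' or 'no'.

Answer: no

Derivation:
Initial components: {0} {1,2,3,4,5,6,7,8}
Removing edge (1,4): not a bridge — component count unchanged at 2.
New components: {0} {1,2,3,4,5,6,7,8}
Are 0 and 1 in the same component? no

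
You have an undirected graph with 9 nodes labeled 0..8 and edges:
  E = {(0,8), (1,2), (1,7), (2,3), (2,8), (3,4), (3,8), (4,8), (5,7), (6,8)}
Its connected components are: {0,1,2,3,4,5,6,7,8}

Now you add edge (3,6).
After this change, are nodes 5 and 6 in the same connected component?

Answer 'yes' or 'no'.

Answer: yes

Derivation:
Initial components: {0,1,2,3,4,5,6,7,8}
Adding edge (3,6): both already in same component {0,1,2,3,4,5,6,7,8}. No change.
New components: {0,1,2,3,4,5,6,7,8}
Are 5 and 6 in the same component? yes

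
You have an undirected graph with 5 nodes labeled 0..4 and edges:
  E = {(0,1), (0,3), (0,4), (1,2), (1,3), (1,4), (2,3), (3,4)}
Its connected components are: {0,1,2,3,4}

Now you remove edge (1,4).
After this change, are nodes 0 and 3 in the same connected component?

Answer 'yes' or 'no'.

Answer: yes

Derivation:
Initial components: {0,1,2,3,4}
Removing edge (1,4): not a bridge — component count unchanged at 1.
New components: {0,1,2,3,4}
Are 0 and 3 in the same component? yes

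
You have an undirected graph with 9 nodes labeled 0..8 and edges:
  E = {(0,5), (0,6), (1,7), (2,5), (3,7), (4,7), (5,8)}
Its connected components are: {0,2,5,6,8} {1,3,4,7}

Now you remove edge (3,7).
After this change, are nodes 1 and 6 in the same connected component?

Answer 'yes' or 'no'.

Answer: no

Derivation:
Initial components: {0,2,5,6,8} {1,3,4,7}
Removing edge (3,7): it was a bridge — component count 2 -> 3.
New components: {0,2,5,6,8} {1,4,7} {3}
Are 1 and 6 in the same component? no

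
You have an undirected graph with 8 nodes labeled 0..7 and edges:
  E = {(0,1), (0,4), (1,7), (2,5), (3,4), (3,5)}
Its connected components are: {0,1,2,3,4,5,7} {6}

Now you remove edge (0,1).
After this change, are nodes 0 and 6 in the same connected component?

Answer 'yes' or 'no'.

Answer: no

Derivation:
Initial components: {0,1,2,3,4,5,7} {6}
Removing edge (0,1): it was a bridge — component count 2 -> 3.
New components: {0,2,3,4,5} {1,7} {6}
Are 0 and 6 in the same component? no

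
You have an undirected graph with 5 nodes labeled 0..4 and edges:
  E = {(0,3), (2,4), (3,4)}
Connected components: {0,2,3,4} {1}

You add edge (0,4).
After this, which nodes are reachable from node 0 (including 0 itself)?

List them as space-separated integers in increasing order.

Before: nodes reachable from 0: {0,2,3,4}
Adding (0,4): both endpoints already in same component. Reachability from 0 unchanged.
After: nodes reachable from 0: {0,2,3,4}

Answer: 0 2 3 4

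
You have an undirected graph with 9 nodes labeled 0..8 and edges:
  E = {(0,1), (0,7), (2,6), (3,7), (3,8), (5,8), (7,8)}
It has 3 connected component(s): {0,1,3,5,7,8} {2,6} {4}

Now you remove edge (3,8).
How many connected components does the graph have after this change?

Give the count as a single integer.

Initial component count: 3
Remove (3,8): not a bridge. Count unchanged: 3.
  After removal, components: {0,1,3,5,7,8} {2,6} {4}
New component count: 3

Answer: 3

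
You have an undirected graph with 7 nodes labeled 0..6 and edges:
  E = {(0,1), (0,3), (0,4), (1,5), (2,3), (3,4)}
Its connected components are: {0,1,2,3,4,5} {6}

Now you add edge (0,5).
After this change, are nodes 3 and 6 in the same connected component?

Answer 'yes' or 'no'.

Initial components: {0,1,2,3,4,5} {6}
Adding edge (0,5): both already in same component {0,1,2,3,4,5}. No change.
New components: {0,1,2,3,4,5} {6}
Are 3 and 6 in the same component? no

Answer: no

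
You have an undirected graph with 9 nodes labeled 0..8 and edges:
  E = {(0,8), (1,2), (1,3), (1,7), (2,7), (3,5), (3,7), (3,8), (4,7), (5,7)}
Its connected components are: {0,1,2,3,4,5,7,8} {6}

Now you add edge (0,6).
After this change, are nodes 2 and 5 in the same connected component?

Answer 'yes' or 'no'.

Answer: yes

Derivation:
Initial components: {0,1,2,3,4,5,7,8} {6}
Adding edge (0,6): merges {0,1,2,3,4,5,7,8} and {6}.
New components: {0,1,2,3,4,5,6,7,8}
Are 2 and 5 in the same component? yes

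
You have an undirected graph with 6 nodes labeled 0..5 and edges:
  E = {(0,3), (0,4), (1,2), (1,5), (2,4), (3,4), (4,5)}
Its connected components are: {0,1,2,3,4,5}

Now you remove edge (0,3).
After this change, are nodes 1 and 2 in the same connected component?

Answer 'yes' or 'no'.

Initial components: {0,1,2,3,4,5}
Removing edge (0,3): not a bridge — component count unchanged at 1.
New components: {0,1,2,3,4,5}
Are 1 and 2 in the same component? yes

Answer: yes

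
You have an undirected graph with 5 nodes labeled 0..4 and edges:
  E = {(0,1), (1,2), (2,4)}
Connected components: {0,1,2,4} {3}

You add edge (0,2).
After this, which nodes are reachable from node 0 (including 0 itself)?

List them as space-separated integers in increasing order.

Before: nodes reachable from 0: {0,1,2,4}
Adding (0,2): both endpoints already in same component. Reachability from 0 unchanged.
After: nodes reachable from 0: {0,1,2,4}

Answer: 0 1 2 4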